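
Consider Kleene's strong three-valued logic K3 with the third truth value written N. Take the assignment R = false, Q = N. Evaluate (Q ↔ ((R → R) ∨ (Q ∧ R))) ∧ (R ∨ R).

false

R → R = false → false = true
Q ∧ R = N ∧ false = false
(R → R) ∨ (Q ∧ R) = true ∨ false = true
Q ↔ ((R → R) ∨ (Q ∧ R)) = N ↔ true = N
R ∨ R = false ∨ false = false
(Q ↔ ((R → R) ∨ (Q ∧ R))) ∧ (R ∨ R) = N ∧ false = false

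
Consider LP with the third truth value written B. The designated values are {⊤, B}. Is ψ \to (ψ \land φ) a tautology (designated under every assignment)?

Countermodel: ψ=⊤, φ=⊥ gives ⊥, which is not designated.

No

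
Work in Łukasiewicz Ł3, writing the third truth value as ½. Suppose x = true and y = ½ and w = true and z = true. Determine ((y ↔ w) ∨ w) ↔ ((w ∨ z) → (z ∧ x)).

y ↔ w = ½ ↔ true = ½
(y ↔ w) ∨ w = ½ ∨ true = true
w ∨ z = true ∨ true = true
z ∧ x = true ∧ true = true
(w ∨ z) → (z ∧ x) = true → true = true
((y ↔ w) ∨ w) ↔ ((w ∨ z) → (z ∧ x)) = true ↔ true = true

true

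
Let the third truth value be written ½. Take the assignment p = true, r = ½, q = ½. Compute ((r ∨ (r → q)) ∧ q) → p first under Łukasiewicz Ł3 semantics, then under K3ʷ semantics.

true; ½

In Łukasiewicz Ł3: r → q = ½ → ½ = true
r ∨ (r → q) = ½ ∨ true = true
(r ∨ (r → q)) ∧ q = true ∧ ½ = ½
((r ∨ (r → q)) ∧ q) → p = ½ → true = true
In K3ʷ: r → q = ½ → ½ = ½  [any arg is the third value ⇒ result is the third value]
r ∨ (r → q) = ½ ∨ ½ = ½
(r ∨ (r → q)) ∧ q = ½ ∧ ½ = ½
((r ∨ (r → q)) ∧ q) → p = ½ → true = ½
They differ because Łukasiewicz Ł3 and K3ʷ treat ½ differently under the binary connectives.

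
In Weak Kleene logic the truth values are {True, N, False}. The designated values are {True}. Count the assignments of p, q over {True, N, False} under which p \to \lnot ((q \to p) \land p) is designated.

Designated under: (p=False, q=True); (p=False, q=False).

2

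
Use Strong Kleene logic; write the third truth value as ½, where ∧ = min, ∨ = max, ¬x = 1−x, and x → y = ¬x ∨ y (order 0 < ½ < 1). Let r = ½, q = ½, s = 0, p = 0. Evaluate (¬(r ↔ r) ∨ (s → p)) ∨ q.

r ↔ r = ½ ↔ ½ = ½
¬(r ↔ r) = ¬½ = ½
s → p = 0 → 0 = 1
¬(r ↔ r) ∨ (s → p) = ½ ∨ 1 = 1
(¬(r ↔ r) ∨ (s → p)) ∨ q = 1 ∨ ½ = 1

1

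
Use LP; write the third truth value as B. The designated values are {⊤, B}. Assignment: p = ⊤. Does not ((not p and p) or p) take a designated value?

No

not p = not ⊤ = ⊥
not p and p = ⊥ and ⊤ = ⊥
(not p and p) or p = ⊥ or ⊤ = ⊤
not ((not p and p) or p) = not ⊤ = ⊥
⊥ ∉ {⊤, B}.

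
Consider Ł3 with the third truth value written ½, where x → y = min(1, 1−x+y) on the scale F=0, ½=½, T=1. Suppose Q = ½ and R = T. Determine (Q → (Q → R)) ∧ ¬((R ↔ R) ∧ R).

Q → R = ½ → T = T  [min(1, 1−½+1)]
Q → (Q → R) = ½ → T = T
R ↔ R = T ↔ T = T
(R ↔ R) ∧ R = T ∧ T = T
¬((R ↔ R) ∧ R) = ¬T = F
(Q → (Q → R)) ∧ ¬((R ↔ R) ∧ R) = T ∧ F = F

F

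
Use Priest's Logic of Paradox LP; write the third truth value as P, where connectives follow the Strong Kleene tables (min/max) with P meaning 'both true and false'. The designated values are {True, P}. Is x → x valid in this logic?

Every assignment of x over {True, P, False} gives a value in {True, P}.
In particular, with x=P: x → x = P.

Yes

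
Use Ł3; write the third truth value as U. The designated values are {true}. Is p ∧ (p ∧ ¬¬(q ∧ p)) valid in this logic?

Countermodel: p=true, q=U gives U, which is not designated.

No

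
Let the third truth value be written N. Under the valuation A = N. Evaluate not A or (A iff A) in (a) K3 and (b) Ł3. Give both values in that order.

In K3: not A = not N = N
A iff A = N iff N = N
not A or (A iff A) = N or N = N
In Ł3: not A = not N = N
A iff A = N iff N = 1  [1 − |½−½|]
not A or (A iff A) = N or 1 = 1
They differ because K3 and Ł3 treat N differently under implication.

N; 1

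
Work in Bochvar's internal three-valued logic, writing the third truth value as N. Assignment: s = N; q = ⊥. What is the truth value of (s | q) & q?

s | q = N | ⊥ = N
(s | q) & q = N & ⊥ = N

N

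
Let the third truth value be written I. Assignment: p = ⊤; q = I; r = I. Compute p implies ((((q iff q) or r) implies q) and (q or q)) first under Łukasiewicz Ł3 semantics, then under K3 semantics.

In Łukasiewicz Ł3: q iff q = I iff I = ⊤
(q iff q) or r = ⊤ or I = ⊤
((q iff q) or r) implies q = ⊤ implies I = I
q or q = I or I = I
(((q iff q) or r) implies q) and (q or q) = I and I = I
p implies ((((q iff q) or r) implies q) and (q or q)) = ⊤ implies I = I
In K3: q iff q = I iff I = I
(q iff q) or r = I or I = I
((q iff q) or r) implies q = I implies I = I
q or q = I or I = I
(((q iff q) or r) implies q) and (q or q) = I and I = I
p implies ((((q iff q) or r) implies q) and (q or q)) = ⊤ implies I = I

I; I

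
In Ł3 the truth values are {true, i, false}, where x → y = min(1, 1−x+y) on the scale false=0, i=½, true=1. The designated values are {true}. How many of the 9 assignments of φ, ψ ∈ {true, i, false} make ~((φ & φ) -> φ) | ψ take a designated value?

3

Designated under: (φ=true, ψ=true); (φ=i, ψ=true); (φ=false, ψ=true).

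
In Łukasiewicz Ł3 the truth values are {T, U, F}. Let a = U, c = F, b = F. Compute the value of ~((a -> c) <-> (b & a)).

U

a -> c = U -> F = U  [min(1, 1−½+0)]
b & a = F & U = F
(a -> c) <-> (b & a) = U <-> F = U
~((a -> c) <-> (b & a)) = ~U = U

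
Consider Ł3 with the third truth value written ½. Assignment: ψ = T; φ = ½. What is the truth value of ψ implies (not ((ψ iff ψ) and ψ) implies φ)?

T

ψ iff ψ = T iff T = T
(ψ iff ψ) and ψ = T and T = T
not ((ψ iff ψ) and ψ) = not T = F
not ((ψ iff ψ) and ψ) implies φ = F implies ½ = T
ψ implies (not ((ψ iff ψ) and ψ) implies φ) = T implies T = T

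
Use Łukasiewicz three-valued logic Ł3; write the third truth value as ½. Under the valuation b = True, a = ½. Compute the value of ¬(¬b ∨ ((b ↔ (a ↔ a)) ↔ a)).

¬b = ¬True = False
a ↔ a = ½ ↔ ½ = True  [1 − |½−½|]
b ↔ (a ↔ a) = True ↔ True = True
(b ↔ (a ↔ a)) ↔ a = True ↔ ½ = ½
¬b ∨ ((b ↔ (a ↔ a)) ↔ a) = False ∨ ½ = ½
¬(¬b ∨ ((b ↔ (a ↔ a)) ↔ a)) = ¬½ = ½

½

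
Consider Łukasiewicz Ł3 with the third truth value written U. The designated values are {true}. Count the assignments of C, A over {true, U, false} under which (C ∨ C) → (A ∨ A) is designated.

Of the 9 assignments, 6 give a value in {true}.

6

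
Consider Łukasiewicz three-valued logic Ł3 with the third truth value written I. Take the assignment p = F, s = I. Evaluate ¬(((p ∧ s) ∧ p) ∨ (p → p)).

F

p ∧ s = F ∧ I = F
(p ∧ s) ∧ p = F ∧ F = F
p → p = F → F = T
((p ∧ s) ∧ p) ∨ (p → p) = F ∨ T = T
¬(((p ∧ s) ∧ p) ∨ (p → p)) = ¬T = F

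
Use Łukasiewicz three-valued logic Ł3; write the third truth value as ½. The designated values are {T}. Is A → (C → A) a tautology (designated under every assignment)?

Every assignment of A, C over {T, ½, F} gives a value in {T}.
In particular, with A=½, C=½: A → (C → A) = T.

Yes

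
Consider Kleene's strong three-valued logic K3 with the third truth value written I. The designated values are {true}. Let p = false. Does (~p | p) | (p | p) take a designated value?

Yes

~p = ~false = true
~p | p = true | false = true
p | p = false | false = false
(~p | p) | (p | p) = true | false = true
true ∈ {true}.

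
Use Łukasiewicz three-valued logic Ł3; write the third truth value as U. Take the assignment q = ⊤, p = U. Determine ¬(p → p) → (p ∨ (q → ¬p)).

⊤

p → p = U → U = ⊤  [min(1, 1−½+½)]
¬(p → p) = ¬⊤ = ⊥
¬p = ¬U = U
q → ¬p = ⊤ → U = U
p ∨ (q → ¬p) = U ∨ U = U
¬(p → p) → (p ∨ (q → ¬p)) = ⊥ → U = ⊤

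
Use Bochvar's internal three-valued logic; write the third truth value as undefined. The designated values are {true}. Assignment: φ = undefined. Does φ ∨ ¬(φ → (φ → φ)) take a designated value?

φ → φ = undefined → undefined = undefined  [any arg is the third value ⇒ result is the third value]
φ → (φ → φ) = undefined → undefined = undefined
¬(φ → (φ → φ)) = ¬undefined = undefined
φ ∨ ¬(φ → (φ → φ)) = undefined ∨ undefined = undefined
undefined ∉ {true}.

No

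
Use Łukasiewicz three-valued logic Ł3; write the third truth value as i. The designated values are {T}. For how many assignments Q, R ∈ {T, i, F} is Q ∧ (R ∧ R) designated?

Designated under: (Q=T, R=T).

1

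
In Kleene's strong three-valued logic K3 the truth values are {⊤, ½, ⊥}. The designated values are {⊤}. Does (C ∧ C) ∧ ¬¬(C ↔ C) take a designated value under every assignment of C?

Countermodel: C=½ gives ½, which is not designated.

No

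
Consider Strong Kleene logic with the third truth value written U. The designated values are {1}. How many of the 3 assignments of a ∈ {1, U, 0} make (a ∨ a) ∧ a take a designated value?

1

a=1: 1 ✓
a=U: U ·
a=0: 0 ·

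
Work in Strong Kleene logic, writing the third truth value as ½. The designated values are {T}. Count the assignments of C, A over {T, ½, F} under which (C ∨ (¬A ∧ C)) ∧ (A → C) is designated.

Designated under: (C=T, A=T); (C=T, A=½); (C=T, A=F).

3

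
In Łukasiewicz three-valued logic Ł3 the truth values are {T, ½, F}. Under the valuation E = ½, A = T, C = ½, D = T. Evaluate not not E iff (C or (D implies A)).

not E = not ½ = ½
not not E = not ½ = ½
D implies A = T implies T = T
C or (D implies A) = ½ or T = T
not not E iff (C or (D implies A)) = ½ iff T = ½

½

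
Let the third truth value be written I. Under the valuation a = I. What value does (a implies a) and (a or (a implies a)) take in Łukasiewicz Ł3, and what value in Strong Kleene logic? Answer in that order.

In Łukasiewicz Ł3: a implies a = I implies I = True  [min(1, 1−½+½)]
a implies a = I implies I = True
a or (a implies a) = I or True = True
(a implies a) and (a or (a implies a)) = True and True = True
In Strong Kleene logic: a implies a = I implies I = I  [not I or I]
a implies a = I implies I = I
a or (a implies a) = I or I = I
(a implies a) and (a or (a implies a)) = I and I = I
They differ because Łukasiewicz Ł3 and Strong Kleene logic treat I differently under implication.

True; I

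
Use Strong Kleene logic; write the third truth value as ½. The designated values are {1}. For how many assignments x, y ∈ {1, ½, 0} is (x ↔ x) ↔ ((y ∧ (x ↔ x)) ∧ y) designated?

2

Designated under: (x=1, y=1); (x=0, y=1).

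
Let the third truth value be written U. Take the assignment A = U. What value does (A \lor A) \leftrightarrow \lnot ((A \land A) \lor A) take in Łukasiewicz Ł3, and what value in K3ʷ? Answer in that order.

true; U

In Łukasiewicz Ł3: A \lor A = U \lor U = U
A \land A = U \land U = U
(A \land A) \lor A = U \lor U = U
\lnot ((A \land A) \lor A) = \lnot U = U
(A \lor A) \leftrightarrow \lnot ((A \land A) \lor A) = U \leftrightarrow U = true  [1 − |½−½|]
In K3ʷ: A \lor A = U \lor U = U
A \land A = U \land U = U
(A \land A) \lor A = U \lor U = U
\lnot ((A \land A) \lor A) = \lnot U = U
(A \lor A) \leftrightarrow \lnot ((A \land A) \lor A) = U \leftrightarrow U = U
They differ because Łukasiewicz Ł3 and K3ʷ treat U differently under the binary connectives.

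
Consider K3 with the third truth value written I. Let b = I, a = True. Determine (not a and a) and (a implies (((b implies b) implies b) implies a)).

not a = not True = False
not a and a = False and True = False
b implies b = I implies I = I  [not I or I]
(b implies b) implies b = I implies I = I
((b implies b) implies b) implies a = I implies True = True
a implies (((b implies b) implies b) implies a) = True implies True = True
(not a and a) and (a implies (((b implies b) implies b) implies a)) = False and True = False

False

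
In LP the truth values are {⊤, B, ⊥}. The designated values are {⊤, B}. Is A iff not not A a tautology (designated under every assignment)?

Every assignment of A over {⊤, B, ⊥} gives a value in {⊤, B}.
In particular, with A=B: A iff not not A = B.

Yes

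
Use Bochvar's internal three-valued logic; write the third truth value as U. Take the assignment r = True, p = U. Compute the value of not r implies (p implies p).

U

not r = not True = False
p implies p = U implies U = U  [any arg is the third value ⇒ result is the third value]
not r implies (p implies p) = False implies U = U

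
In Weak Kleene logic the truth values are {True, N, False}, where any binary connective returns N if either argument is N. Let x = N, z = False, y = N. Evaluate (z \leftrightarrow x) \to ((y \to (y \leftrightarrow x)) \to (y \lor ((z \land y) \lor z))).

N

z \leftrightarrow x = False \leftrightarrow N = N
y \leftrightarrow x = N \leftrightarrow N = N
y \to (y \leftrightarrow x) = N \to N = N
z \land y = False \land N = N
(z \land y) \lor z = N \lor False = N
y \lor ((z \land y) \lor z) = N \lor N = N
(y \to (y \leftrightarrow x)) \to (y \lor ((z \land y) \lor z)) = N \to N = N
(z \leftrightarrow x) \to ((y \to (y \leftrightarrow x)) \to (y \lor ((z \land y) \lor z))) = N \to N = N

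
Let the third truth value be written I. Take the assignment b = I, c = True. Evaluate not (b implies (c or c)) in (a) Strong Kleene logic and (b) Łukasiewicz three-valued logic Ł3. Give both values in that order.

In Strong Kleene logic: c or c = True or True = True
b implies (c or c) = I implies True = True  [not I or True]
not (b implies (c or c)) = not True = False
In Łukasiewicz three-valued logic Ł3: c or c = True or True = True
b implies (c or c) = I implies True = True  [min(1, 1−½+1)]
not (b implies (c or c)) = not True = False

False; False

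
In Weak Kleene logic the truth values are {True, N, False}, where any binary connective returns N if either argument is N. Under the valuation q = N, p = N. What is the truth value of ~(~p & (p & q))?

N

~p = ~N = N
p & q = N & N = N
~p & (p & q) = N & N = N
~(~p & (p & q)) = ~N = N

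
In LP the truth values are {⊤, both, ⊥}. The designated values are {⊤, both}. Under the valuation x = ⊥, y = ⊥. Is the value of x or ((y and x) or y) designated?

y and x = ⊥ and ⊥ = ⊥
(y and x) or y = ⊥ or ⊥ = ⊥
x or ((y and x) or y) = ⊥ or ⊥ = ⊥
⊥ ∉ {⊤, both}.

No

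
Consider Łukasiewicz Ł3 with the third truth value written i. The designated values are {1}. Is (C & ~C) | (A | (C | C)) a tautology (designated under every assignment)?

Countermodel: C=i, A=i gives i, which is not designated.

No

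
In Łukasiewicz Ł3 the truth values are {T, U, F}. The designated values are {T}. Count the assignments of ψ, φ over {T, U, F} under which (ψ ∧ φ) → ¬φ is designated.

Of the 9 assignments, 7 give a value in {T}.

7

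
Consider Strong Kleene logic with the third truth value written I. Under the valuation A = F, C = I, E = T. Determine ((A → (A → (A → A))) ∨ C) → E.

A → A = F → F = T
A → (A → A) = F → T = T
A → (A → (A → A)) = F → T = T
(A → (A → (A → A))) ∨ C = T ∨ I = T
((A → (A → (A → A))) ∨ C) → E = T → T = T

T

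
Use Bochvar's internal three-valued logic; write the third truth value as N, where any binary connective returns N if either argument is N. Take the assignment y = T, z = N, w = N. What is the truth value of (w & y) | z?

w & y = N & T = N
(w & y) | z = N | N = N

N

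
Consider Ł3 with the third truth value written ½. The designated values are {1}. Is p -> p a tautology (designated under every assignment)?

Every assignment of p over {1, ½, 0} gives a value in {1}.
In particular, with p=½: p -> p = 1.

Yes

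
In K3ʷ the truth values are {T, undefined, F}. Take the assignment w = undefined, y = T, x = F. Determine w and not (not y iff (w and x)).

not y = not T = F
w and x = undefined and F = undefined
not y iff (w and x) = F iff undefined = undefined
not (not y iff (w and x)) = not undefined = undefined
w and not (not y iff (w and x)) = undefined and undefined = undefined

undefined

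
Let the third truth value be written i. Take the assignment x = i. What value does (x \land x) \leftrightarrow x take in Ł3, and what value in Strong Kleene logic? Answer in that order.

True; i

In Ł3: x \land x = i \land i = i
(x \land x) \leftrightarrow x = i \leftrightarrow i = True  [1 − |½−½|]
In Strong Kleene logic: x \land x = i \land i = i
(x \land x) \leftrightarrow x = i \leftrightarrow i = i
They differ because Ł3 and Strong Kleene logic treat i differently under implication.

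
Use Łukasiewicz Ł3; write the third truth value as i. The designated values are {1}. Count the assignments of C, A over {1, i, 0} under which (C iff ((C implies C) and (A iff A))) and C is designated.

Designated under: (C=1, A=1); (C=1, A=i); (C=1, A=0).

3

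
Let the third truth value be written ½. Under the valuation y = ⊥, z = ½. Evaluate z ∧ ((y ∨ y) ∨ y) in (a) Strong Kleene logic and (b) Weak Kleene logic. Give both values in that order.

⊥; ½

In Strong Kleene logic: y ∨ y = ⊥ ∨ ⊥ = ⊥
(y ∨ y) ∨ y = ⊥ ∨ ⊥ = ⊥
z ∧ ((y ∨ y) ∨ y) = ½ ∧ ⊥ = ⊥
In Weak Kleene logic: y ∨ y = ⊥ ∨ ⊥ = ⊥
(y ∨ y) ∨ y = ⊥ ∨ ⊥ = ⊥
z ∧ ((y ∨ y) ∨ y) = ½ ∧ ⊥ = ½
They differ because Strong Kleene logic and Weak Kleene logic treat ½ differently under the binary connectives.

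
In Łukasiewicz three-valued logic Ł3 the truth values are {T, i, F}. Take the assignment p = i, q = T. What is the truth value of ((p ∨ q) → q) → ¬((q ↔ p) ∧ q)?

p ∨ q = i ∨ T = T
(p ∨ q) → q = T → T = T
q ↔ p = T ↔ i = i
(q ↔ p) ∧ q = i ∧ T = i
¬((q ↔ p) ∧ q) = ¬i = i
((p ∨ q) → q) → ¬((q ↔ p) ∧ q) = T → i = i

i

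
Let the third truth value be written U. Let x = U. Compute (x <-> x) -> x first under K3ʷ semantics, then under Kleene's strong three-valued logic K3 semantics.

In K3ʷ: x <-> x = U <-> U = U
(x <-> x) -> x = U -> U = U
In Kleene's strong three-valued logic K3: x <-> x = U <-> U = U
(x <-> x) -> x = U -> U = U  [~U | U]

U; U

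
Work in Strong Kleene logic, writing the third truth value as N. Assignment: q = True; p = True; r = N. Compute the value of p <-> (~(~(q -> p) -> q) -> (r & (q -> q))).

q -> p = True -> True = True
~(q -> p) = ~True = False
~(q -> p) -> q = False -> True = True
~(~(q -> p) -> q) = ~True = False
q -> q = True -> True = True
r & (q -> q) = N & True = N
~(~(q -> p) -> q) -> (r & (q -> q)) = False -> N = True  [~False | N]
p <-> (~(~(q -> p) -> q) -> (r & (q -> q))) = True <-> True = True

True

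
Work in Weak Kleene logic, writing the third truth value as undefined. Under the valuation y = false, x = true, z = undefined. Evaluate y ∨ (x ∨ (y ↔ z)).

y ↔ z = false ↔ undefined = undefined
x ∨ (y ↔ z) = true ∨ undefined = undefined
y ∨ (x ∨ (y ↔ z)) = false ∨ undefined = undefined

undefined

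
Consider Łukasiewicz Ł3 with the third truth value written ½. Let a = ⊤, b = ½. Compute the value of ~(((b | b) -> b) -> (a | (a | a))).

⊥

b | b = ½ | ½ = ½
(b | b) -> b = ½ -> ½ = ⊤  [min(1, 1−½+½)]
a | a = ⊤ | ⊤ = ⊤
a | (a | a) = ⊤ | ⊤ = ⊤
((b | b) -> b) -> (a | (a | a)) = ⊤ -> ⊤ = ⊤
~(((b | b) -> b) -> (a | (a | a))) = ~⊤ = ⊥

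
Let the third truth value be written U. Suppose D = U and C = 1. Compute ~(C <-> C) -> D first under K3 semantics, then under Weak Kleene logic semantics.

1; U

In K3: C <-> C = 1 <-> 1 = 1
~(C <-> C) = ~1 = 0
~(C <-> C) -> D = 0 -> U = 1
In Weak Kleene logic: C <-> C = 1 <-> 1 = 1
~(C <-> C) = ~1 = 0
~(C <-> C) -> D = 0 -> U = U
They differ because K3 and Weak Kleene logic treat U differently under the binary connectives.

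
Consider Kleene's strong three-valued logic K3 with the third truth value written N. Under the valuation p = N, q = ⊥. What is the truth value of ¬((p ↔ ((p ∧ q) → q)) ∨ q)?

p ∧ q = N ∧ ⊥ = ⊥
(p ∧ q) → q = ⊥ → ⊥ = ⊤
p ↔ ((p ∧ q) → q) = N ↔ ⊤ = N
(p ↔ ((p ∧ q) → q)) ∨ q = N ∨ ⊥ = N
¬((p ↔ ((p ∧ q) → q)) ∨ q) = ¬N = N

N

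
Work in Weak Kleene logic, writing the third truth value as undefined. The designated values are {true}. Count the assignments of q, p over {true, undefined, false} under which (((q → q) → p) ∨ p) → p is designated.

Designated under: (q=true, p=true); (q=true, p=false); (q=false, p=true); (q=false, p=false).

4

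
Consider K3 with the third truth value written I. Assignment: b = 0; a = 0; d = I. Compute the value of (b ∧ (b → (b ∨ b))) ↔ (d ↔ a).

I

b ∨ b = 0 ∨ 0 = 0
b → (b ∨ b) = 0 → 0 = 1
b ∧ (b → (b ∨ b)) = 0 ∧ 1 = 0
d ↔ a = I ↔ 0 = I
(b ∧ (b → (b ∨ b))) ↔ (d ↔ a) = 0 ↔ I = I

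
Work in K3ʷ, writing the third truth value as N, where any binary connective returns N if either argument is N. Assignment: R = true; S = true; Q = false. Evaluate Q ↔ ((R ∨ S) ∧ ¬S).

R ∨ S = true ∨ true = true
¬S = ¬true = false
(R ∨ S) ∧ ¬S = true ∧ false = false
Q ↔ ((R ∨ S) ∧ ¬S) = false ↔ false = true

true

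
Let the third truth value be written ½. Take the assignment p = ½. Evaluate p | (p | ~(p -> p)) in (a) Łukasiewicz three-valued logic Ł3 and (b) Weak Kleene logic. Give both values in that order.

In Łukasiewicz three-valued logic Ł3: p -> p = ½ -> ½ = 1  [min(1, 1−½+½)]
~(p -> p) = ~1 = 0
p | ~(p -> p) = ½ | 0 = ½
p | (p | ~(p -> p)) = ½ | ½ = ½
In Weak Kleene logic: p -> p = ½ -> ½ = ½
~(p -> p) = ~½ = ½
p | ~(p -> p) = ½ | ½ = ½
p | (p | ~(p -> p)) = ½ | ½ = ½

½; ½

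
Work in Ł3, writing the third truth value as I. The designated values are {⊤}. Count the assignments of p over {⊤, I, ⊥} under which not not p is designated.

p=⊤: ⊤ ✓
p=I: I ·
p=⊥: ⊥ ·

1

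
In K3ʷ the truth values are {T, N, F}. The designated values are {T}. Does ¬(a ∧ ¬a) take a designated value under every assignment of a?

No

Countermodel: a=N gives N, which is not designated.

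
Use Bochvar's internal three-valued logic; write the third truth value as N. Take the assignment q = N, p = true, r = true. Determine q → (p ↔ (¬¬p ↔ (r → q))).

¬p = ¬true = false
¬¬p = ¬false = true
r → q = true → N = N  [any arg is the third value ⇒ result is the third value]
¬¬p ↔ (r → q) = true ↔ N = N
p ↔ (¬¬p ↔ (r → q)) = true ↔ N = N
q → (p ↔ (¬¬p ↔ (r → q))) = N → N = N

N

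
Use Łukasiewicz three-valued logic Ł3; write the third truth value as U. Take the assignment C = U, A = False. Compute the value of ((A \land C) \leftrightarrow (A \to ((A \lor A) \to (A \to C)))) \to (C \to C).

True

A \land C = False \land U = False
A \lor A = False \lor False = False
A \to C = False \to U = True
(A \lor A) \to (A \to C) = False \to True = True
A \to ((A \lor A) \to (A \to C)) = False \to True = True
(A \land C) \leftrightarrow (A \to ((A \lor A) \to (A \to C))) = False \leftrightarrow True = False
C \to C = U \to U = True
((A \land C) \leftrightarrow (A \to ((A \lor A) \to (A \to C)))) \to (C \to C) = False \to True = True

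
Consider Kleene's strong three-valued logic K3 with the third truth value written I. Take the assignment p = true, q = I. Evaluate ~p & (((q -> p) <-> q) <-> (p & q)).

~p = ~true = false
q -> p = I -> true = true  [~I | true]
(q -> p) <-> q = true <-> I = I
p & q = true & I = I
((q -> p) <-> q) <-> (p & q) = I <-> I = I
~p & (((q -> p) <-> q) <-> (p & q)) = false & I = false

false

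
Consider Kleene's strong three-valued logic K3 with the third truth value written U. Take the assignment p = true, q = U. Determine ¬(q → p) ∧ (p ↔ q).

false

q → p = U → true = true  [¬U ∨ true]
¬(q → p) = ¬true = false
p ↔ q = true ↔ U = U
¬(q → p) ∧ (p ↔ q) = false ∧ U = false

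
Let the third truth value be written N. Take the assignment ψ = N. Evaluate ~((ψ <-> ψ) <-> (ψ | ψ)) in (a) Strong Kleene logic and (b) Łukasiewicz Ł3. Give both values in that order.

In Strong Kleene logic: ψ <-> ψ = N <-> N = N
ψ | ψ = N | N = N
(ψ <-> ψ) <-> (ψ | ψ) = N <-> N = N
~((ψ <-> ψ) <-> (ψ | ψ)) = ~N = N
In Łukasiewicz Ł3: ψ <-> ψ = N <-> N = T
ψ | ψ = N | N = N
(ψ <-> ψ) <-> (ψ | ψ) = T <-> N = N
~((ψ <-> ψ) <-> (ψ | ψ)) = ~N = N

N; N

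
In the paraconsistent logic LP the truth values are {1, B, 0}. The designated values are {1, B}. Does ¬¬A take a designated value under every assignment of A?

Countermodel: A=0 gives 0, which is not designated.

No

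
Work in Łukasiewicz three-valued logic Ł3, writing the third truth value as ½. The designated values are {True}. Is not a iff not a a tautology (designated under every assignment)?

Yes

Every assignment of a over {True, ½, False} gives a value in {True}.
In particular, with a=½: not a iff not a = True.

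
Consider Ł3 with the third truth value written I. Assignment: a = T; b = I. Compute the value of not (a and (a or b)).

a or b = T or I = T
a and (a or b) = T and T = T
not (a and (a or b)) = not T = F

F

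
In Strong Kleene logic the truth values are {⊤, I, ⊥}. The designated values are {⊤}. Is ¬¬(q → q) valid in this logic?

Countermodel: q=I gives I, which is not designated.

No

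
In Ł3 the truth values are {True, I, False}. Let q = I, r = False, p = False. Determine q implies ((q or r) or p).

True

q or r = I or False = I
(q or r) or p = I or False = I
q implies ((q or r) or p) = I implies I = True  [min(1, 1−½+½)]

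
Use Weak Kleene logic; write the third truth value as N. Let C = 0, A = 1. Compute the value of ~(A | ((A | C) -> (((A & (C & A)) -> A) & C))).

0

A | C = 1 | 0 = 1
C & A = 0 & 1 = 0
A & (C & A) = 1 & 0 = 0
(A & (C & A)) -> A = 0 -> 1 = 1
((A & (C & A)) -> A) & C = 1 & 0 = 0
(A | C) -> (((A & (C & A)) -> A) & C) = 1 -> 0 = 0
A | ((A | C) -> (((A & (C & A)) -> A) & C)) = 1 | 0 = 1
~(A | ((A | C) -> (((A & (C & A)) -> A) & C))) = ~1 = 0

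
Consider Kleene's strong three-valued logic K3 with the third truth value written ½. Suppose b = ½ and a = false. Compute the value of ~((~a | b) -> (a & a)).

~a = ~false = true
~a | b = true | ½ = true
a & a = false & false = false
(~a | b) -> (a & a) = true -> false = false
~((~a | b) -> (a & a)) = ~false = true

true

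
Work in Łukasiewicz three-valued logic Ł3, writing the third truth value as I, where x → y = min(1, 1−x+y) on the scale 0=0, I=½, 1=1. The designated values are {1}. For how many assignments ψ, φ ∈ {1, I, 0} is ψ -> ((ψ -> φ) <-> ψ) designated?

Of the 9 assignments, 7 give a value in {1}.

7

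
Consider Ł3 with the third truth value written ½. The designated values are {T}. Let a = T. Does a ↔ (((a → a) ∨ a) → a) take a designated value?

a → a = T → T = T
(a → a) ∨ a = T ∨ T = T
((a → a) ∨ a) → a = T → T = T
a ↔ (((a → a) ∨ a) → a) = T ↔ T = T
T ∈ {T}.

Yes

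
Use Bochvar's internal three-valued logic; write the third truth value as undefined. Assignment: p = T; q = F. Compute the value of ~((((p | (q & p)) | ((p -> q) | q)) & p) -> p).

q & p = F & T = F
p | (q & p) = T | F = T
p -> q = T -> F = F
(p -> q) | q = F | F = F
(p | (q & p)) | ((p -> q) | q) = T | F = T
((p | (q & p)) | ((p -> q) | q)) & p = T & T = T
(((p | (q & p)) | ((p -> q) | q)) & p) -> p = T -> T = T
~((((p | (q & p)) | ((p -> q) | q)) & p) -> p) = ~T = F

F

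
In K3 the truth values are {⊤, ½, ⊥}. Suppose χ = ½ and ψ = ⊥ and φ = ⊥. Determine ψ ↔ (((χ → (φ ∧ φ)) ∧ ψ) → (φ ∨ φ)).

⊥

φ ∧ φ = ⊥ ∧ ⊥ = ⊥
χ → (φ ∧ φ) = ½ → ⊥ = ½  [¬½ ∨ ⊥]
(χ → (φ ∧ φ)) ∧ ψ = ½ ∧ ⊥ = ⊥
φ ∨ φ = ⊥ ∨ ⊥ = ⊥
((χ → (φ ∧ φ)) ∧ ψ) → (φ ∨ φ) = ⊥ → ⊥ = ⊤
ψ ↔ (((χ → (φ ∧ φ)) ∧ ψ) → (φ ∨ φ)) = ⊥ ↔ ⊤ = ⊥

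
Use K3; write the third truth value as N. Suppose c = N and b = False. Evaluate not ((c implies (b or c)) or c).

N

b or c = False or N = N
c implies (b or c) = N implies N = N  [not N or N]
(c implies (b or c)) or c = N or N = N
not ((c implies (b or c)) or c) = not N = N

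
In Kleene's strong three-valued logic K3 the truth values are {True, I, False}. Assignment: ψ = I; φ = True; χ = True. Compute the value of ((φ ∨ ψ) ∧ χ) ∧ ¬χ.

φ ∨ ψ = True ∨ I = True
(φ ∨ ψ) ∧ χ = True ∧ True = True
¬χ = ¬True = False
((φ ∨ ψ) ∧ χ) ∧ ¬χ = True ∧ False = False

False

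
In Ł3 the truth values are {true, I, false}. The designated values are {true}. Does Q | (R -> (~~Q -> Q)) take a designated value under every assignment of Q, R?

Yes

Every assignment of Q, R over {true, I, false} gives a value in {true}.
In particular, with Q=I, R=I: Q | (R -> (~~Q -> Q)) = true.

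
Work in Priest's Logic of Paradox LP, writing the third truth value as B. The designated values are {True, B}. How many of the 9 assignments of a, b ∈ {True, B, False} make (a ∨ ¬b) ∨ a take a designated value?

8

Of the 9 assignments, 8 give a value in {True, B}.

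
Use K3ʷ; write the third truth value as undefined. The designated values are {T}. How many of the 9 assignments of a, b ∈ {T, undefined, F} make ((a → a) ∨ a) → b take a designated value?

Designated under: (a=T, b=T); (a=F, b=T).

2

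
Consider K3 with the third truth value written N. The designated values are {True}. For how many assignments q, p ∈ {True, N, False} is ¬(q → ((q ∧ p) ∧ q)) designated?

1

Designated under: (q=True, p=False).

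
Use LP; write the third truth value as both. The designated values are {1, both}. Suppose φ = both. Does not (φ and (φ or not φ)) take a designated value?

not φ = not both = both
φ or not φ = both or both = both
φ and (φ or not φ) = both and both = both
not (φ and (φ or not φ)) = not both = both
both ∈ {1, both}.

Yes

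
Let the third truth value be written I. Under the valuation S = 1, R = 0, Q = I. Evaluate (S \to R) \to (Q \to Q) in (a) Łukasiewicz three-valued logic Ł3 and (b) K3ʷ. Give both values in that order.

1; I

In Łukasiewicz three-valued logic Ł3: S \to R = 1 \to 0 = 0
Q \to Q = I \to I = 1  [min(1, 1−½+½)]
(S \to R) \to (Q \to Q) = 0 \to 1 = 1
In K3ʷ: S \to R = 1 \to 0 = 0
Q \to Q = I \to I = I
(S \to R) \to (Q \to Q) = 0 \to I = I
They differ because Łukasiewicz three-valued logic Ł3 and K3ʷ treat I differently under the binary connectives.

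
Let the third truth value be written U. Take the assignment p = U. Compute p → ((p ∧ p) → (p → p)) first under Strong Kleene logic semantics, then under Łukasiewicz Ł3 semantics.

In Strong Kleene logic: p ∧ p = U ∧ U = U
p → p = U → U = U  [¬U ∨ U]
(p ∧ p) → (p → p) = U → U = U
p → ((p ∧ p) → (p → p)) = U → U = U
In Łukasiewicz Ł3: p ∧ p = U ∧ U = U
p → p = U → U = T  [min(1, 1−½+½)]
(p ∧ p) → (p → p) = U → T = T
p → ((p ∧ p) → (p → p)) = U → T = T
They differ because Strong Kleene logic and Łukasiewicz Ł3 treat U differently under implication.

U; T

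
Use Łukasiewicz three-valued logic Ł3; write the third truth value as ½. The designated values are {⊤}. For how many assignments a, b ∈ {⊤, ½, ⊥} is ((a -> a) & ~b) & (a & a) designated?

Designated under: (a=⊤, b=⊥).

1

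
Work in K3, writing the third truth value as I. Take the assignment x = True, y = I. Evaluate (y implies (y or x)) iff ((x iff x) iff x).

y or x = I or True = True
y implies (y or x) = I implies True = True  [not I or True]
x iff x = True iff True = True
(x iff x) iff x = True iff True = True
(y implies (y or x)) iff ((x iff x) iff x) = True iff True = True

True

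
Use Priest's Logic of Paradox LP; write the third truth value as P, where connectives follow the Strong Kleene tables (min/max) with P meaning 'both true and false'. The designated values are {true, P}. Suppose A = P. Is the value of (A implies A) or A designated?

Yes

A implies A = P implies P = P  [not P or P]
(A implies A) or A = P or P = P
P ∈ {true, P}.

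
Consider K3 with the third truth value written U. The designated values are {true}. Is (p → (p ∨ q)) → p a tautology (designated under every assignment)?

No

Countermodel: p=U, q=true gives U, which is not designated.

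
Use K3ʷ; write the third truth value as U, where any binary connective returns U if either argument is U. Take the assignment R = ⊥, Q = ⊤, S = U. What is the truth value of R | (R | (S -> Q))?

S -> Q = U -> ⊤ = U  [any arg is the third value ⇒ result is the third value]
R | (S -> Q) = ⊥ | U = U
R | (R | (S -> Q)) = ⊥ | U = U

U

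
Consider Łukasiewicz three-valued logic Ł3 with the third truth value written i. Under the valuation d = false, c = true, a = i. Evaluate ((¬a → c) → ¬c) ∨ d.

false

¬a = ¬i = i
¬a → c = i → true = true  [min(1, 1−½+1)]
¬c = ¬true = false
(¬a → c) → ¬c = true → false = false
((¬a → c) → ¬c) ∨ d = false ∨ false = false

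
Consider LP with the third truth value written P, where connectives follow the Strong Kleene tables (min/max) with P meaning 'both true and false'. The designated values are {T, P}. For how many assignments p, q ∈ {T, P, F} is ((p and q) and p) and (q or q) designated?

Designated under: (p=T, q=T); (p=T, q=P); (p=P, q=T); (p=P, q=P).

4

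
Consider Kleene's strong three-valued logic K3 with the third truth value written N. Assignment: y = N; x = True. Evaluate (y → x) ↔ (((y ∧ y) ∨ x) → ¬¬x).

True

y → x = N → True = True
y ∧ y = N ∧ N = N
(y ∧ y) ∨ x = N ∨ True = True
¬x = ¬True = False
¬¬x = ¬False = True
((y ∧ y) ∨ x) → ¬¬x = True → True = True
(y → x) ↔ (((y ∧ y) ∨ x) → ¬¬x) = True ↔ True = True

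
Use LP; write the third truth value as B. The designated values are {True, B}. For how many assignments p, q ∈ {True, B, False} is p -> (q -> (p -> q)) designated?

9

Of the 9 assignments, 9 give a value in {True, B}.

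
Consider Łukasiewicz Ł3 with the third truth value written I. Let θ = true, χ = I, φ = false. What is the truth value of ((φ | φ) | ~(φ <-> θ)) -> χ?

φ | φ = false | false = false
φ <-> θ = false <-> true = false
~(φ <-> θ) = ~false = true
(φ | φ) | ~(φ <-> θ) = false | true = true
((φ | φ) | ~(φ <-> θ)) -> χ = true -> I = I  [min(1, 1−1+½)]

I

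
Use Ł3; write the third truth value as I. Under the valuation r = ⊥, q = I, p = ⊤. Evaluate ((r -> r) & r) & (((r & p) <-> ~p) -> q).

⊥

r -> r = ⊥ -> ⊥ = ⊤
(r -> r) & r = ⊤ & ⊥ = ⊥
r & p = ⊥ & ⊤ = ⊥
~p = ~⊤ = ⊥
(r & p) <-> ~p = ⊥ <-> ⊥ = ⊤
((r & p) <-> ~p) -> q = ⊤ -> I = I
((r -> r) & r) & (((r & p) <-> ~p) -> q) = ⊥ & I = ⊥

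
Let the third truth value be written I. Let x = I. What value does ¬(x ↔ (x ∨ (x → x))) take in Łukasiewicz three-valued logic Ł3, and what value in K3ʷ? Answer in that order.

I; I

In Łukasiewicz three-valued logic Ł3: x → x = I → I = True  [min(1, 1−½+½)]
x ∨ (x → x) = I ∨ True = True
x ↔ (x ∨ (x → x)) = I ↔ True = I
¬(x ↔ (x ∨ (x → x))) = ¬I = I
In K3ʷ: x → x = I → I = I  [any arg is the third value ⇒ result is the third value]
x ∨ (x → x) = I ∨ I = I
x ↔ (x ∨ (x → x)) = I ↔ I = I
¬(x ↔ (x ∨ (x → x))) = ¬I = I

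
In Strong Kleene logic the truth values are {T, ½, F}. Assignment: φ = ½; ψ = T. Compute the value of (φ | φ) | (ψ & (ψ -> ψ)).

φ | φ = ½ | ½ = ½
ψ -> ψ = T -> T = T
ψ & (ψ -> ψ) = T & T = T
(φ | φ) | (ψ & (ψ -> ψ)) = ½ | T = T

T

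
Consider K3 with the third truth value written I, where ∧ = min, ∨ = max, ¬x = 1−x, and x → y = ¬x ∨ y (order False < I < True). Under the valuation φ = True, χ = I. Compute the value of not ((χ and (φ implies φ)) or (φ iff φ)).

φ implies φ = True implies True = True
χ and (φ implies φ) = I and True = I
φ iff φ = True iff True = True
(χ and (φ implies φ)) or (φ iff φ) = I or True = True
not ((χ and (φ implies φ)) or (φ iff φ)) = not True = False

False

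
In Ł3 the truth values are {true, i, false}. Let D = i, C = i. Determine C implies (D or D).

true

D or D = i or i = i
C implies (D or D) = i implies i = true  [min(1, 1−½+½)]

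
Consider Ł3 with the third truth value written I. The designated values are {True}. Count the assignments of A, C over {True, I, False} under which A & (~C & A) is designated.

1

Designated under: (A=True, C=False).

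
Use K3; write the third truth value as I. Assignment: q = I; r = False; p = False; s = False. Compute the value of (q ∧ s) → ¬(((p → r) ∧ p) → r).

True

q ∧ s = I ∧ False = False
p → r = False → False = True
(p → r) ∧ p = True ∧ False = False
((p → r) ∧ p) → r = False → False = True
¬(((p → r) ∧ p) → r) = ¬True = False
(q ∧ s) → ¬(((p → r) ∧ p) → r) = False → False = True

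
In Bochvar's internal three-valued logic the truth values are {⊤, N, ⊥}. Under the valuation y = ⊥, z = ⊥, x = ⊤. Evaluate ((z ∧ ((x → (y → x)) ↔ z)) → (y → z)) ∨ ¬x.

y → x = ⊥ → ⊤ = ⊤
x → (y → x) = ⊤ → ⊤ = ⊤
(x → (y → x)) ↔ z = ⊤ ↔ ⊥ = ⊥
z ∧ ((x → (y → x)) ↔ z) = ⊥ ∧ ⊥ = ⊥
y → z = ⊥ → ⊥ = ⊤
(z ∧ ((x → (y → x)) ↔ z)) → (y → z) = ⊥ → ⊤ = ⊤
¬x = ¬⊤ = ⊥
((z ∧ ((x → (y → x)) ↔ z)) → (y → z)) ∨ ¬x = ⊤ ∨ ⊥ = ⊤

⊤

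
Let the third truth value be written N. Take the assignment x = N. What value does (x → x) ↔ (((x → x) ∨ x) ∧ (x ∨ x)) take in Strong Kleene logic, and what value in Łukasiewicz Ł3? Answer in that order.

N; N

In Strong Kleene logic: x → x = N → N = N  [¬N ∨ N]
x → x = N → N = N
(x → x) ∨ x = N ∨ N = N
x ∨ x = N ∨ N = N
((x → x) ∨ x) ∧ (x ∨ x) = N ∧ N = N
(x → x) ↔ (((x → x) ∨ x) ∧ (x ∨ x)) = N ↔ N = N
In Łukasiewicz Ł3: x → x = N → N = true  [min(1, 1−½+½)]
x → x = N → N = true
(x → x) ∨ x = true ∨ N = true
x ∨ x = N ∨ N = N
((x → x) ∨ x) ∧ (x ∨ x) = true ∧ N = N
(x → x) ↔ (((x → x) ∨ x) ∧ (x ∨ x)) = true ↔ N = N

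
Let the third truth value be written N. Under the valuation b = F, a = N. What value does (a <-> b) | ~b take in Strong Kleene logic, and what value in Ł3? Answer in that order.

T; T

In Strong Kleene logic: a <-> b = N <-> F = N
~b = ~F = T
(a <-> b) | ~b = N | T = T
In Ł3: a <-> b = N <-> F = N  [1 − |½−0|]
~b = ~F = T
(a <-> b) | ~b = N | T = T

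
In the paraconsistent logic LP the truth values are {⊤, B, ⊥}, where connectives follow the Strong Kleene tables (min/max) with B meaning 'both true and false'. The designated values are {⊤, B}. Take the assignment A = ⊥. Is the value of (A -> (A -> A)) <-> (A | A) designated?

No

A -> A = ⊥ -> ⊥ = ⊤
A -> (A -> A) = ⊥ -> ⊤ = ⊤
A | A = ⊥ | ⊥ = ⊥
(A -> (A -> A)) <-> (A | A) = ⊤ <-> ⊥ = ⊥
⊥ ∉ {⊤, B}.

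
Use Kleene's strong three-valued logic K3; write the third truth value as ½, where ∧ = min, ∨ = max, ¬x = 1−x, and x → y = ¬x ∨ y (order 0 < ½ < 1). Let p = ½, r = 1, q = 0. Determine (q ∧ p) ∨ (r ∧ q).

0

q ∧ p = 0 ∧ ½ = 0
r ∧ q = 1 ∧ 0 = 0
(q ∧ p) ∨ (r ∧ q) = 0 ∨ 0 = 0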